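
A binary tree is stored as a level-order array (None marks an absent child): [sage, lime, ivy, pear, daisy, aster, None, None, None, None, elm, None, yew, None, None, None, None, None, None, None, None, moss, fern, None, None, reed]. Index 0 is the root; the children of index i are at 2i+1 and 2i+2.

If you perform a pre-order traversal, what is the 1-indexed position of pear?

Pre-order visits the node, then its left subtree, then its right subtree.
Visit sage.
At sage: go left to lime.
  Visit lime.
  At lime: go left to pear.
    pear is a leaf — visit pear.
  At lime: go right to daisy.
    Visit daisy.
    At daisy: no left child.
    At daisy: go right to elm.
      Visit elm.
      At elm: go left to moss.
        moss is a leaf — visit moss.
      At elm: go right to fern.
        fern is a leaf — visit fern.
At sage: go right to ivy.
  Visit ivy.
  At ivy: go left to aster.
    Visit aster.
    At aster: no left child.
    At aster: go right to yew.
      Visit yew.
      At yew: go left to reed.
        reed is a leaf — visit reed.
      At yew: no right child.
  At ivy: no right child.
Full pre-order sequence: sage, lime, pear, daisy, elm, moss, fern, ivy, aster, yew, reed.

3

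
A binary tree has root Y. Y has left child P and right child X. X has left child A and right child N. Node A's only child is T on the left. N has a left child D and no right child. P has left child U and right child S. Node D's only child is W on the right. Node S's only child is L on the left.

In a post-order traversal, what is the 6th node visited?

A

Post-order visits the left subtree, then the right subtree, then the node.
At Y: go left to P.
  At P: go left to U.
    U is a leaf — visit U.
  At P: go right to S.
    At S: go left to L.
      L is a leaf — visit L.
    At S: no right child.
    Visit S.
  Visit P.
At Y: go right to X.
  At X: go left to A.
    At A: go left to T.
      T is a leaf — visit T.
    At A: no right child.
    Visit A.
  At X: go right to N.
    At N: go left to D.
      At D: no left child.
      At D: go right to W.
        W is a leaf — visit W.
      Visit D.
    At N: no right child.
    Visit N.
  Visit X.
Visit Y.
Full post-order sequence: U, L, S, P, T, A, W, D, N, X, Y.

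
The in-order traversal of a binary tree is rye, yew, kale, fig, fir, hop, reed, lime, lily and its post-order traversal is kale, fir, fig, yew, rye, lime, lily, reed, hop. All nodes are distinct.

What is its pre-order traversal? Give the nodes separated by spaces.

The last element of post-order is the root; it splits in-order into left and right subtrees.
Root hop: left subtree has 5 nodes {rye, yew, kale, fig, fir}, right has 3 {reed, lime, lily}.
  Root rye: left subtree has 0 nodes { }, right has 4 {yew, kale, fig, fir}.
    Root yew: left subtree has 0 nodes { }, right has 3 {kale, fig, fir}.
      Root fig: left subtree has 1 node {kale}, right has 1 {fir}.
  Root reed: left subtree has 0 nodes { }, right has 2 {lime, lily}.
    Root lily: left subtree has 1 node {lime}, right has 0 { }.

hop rye yew fig kale fir reed lily lime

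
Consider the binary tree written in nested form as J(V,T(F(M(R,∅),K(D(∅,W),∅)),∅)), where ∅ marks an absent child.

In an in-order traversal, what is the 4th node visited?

M

In-order visits the left subtree, then the node, then the right subtree.
At J: go left to V.
  V is a leaf — visit V.
Visit J.
At J: go right to T.
  At T: go left to F.
    At F: go left to M.
      At M: go left to R.
        R is a leaf — visit R.
      Visit M.
      At M: no right child.
    Visit F.
    At F: go right to K.
      At K: go left to D.
        At D: no left child.
        Visit D.
        At D: go right to W.
          W is a leaf — visit W.
      Visit K.
      At K: no right child.
  Visit T.
  At T: no right child.
Full in-order sequence: V, J, R, M, F, D, W, K, T.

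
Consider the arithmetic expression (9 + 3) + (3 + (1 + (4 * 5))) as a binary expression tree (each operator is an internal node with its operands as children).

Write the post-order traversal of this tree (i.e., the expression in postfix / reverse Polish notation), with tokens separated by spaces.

Post-order on an expression tree gives postfix notation: for each operator, emit left operand, right operand, then the operator.

9 3 + 3 1 4 5 * + + +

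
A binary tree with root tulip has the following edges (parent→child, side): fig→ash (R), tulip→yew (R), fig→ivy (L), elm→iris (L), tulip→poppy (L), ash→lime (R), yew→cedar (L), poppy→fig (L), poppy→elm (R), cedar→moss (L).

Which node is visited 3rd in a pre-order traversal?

Pre-order visits the node, then its left subtree, then its right subtree.
Visit tulip.
At tulip: go left to poppy.
  Visit poppy.
  At poppy: go left to fig.
    Visit fig.
    At fig: go left to ivy.
      ivy is a leaf — visit ivy.
    At fig: go right to ash.
      Visit ash.
      At ash: no left child.
      At ash: go right to lime.
        lime is a leaf — visit lime.
  At poppy: go right to elm.
    Visit elm.
    At elm: go left to iris.
      iris is a leaf — visit iris.
    At elm: no right child.
At tulip: go right to yew.
  Visit yew.
  At yew: go left to cedar.
    Visit cedar.
    At cedar: go left to moss.
      moss is a leaf — visit moss.
    At cedar: no right child.
  At yew: no right child.
Full pre-order sequence: tulip, poppy, fig, ivy, ash, lime, elm, iris, yew, cedar, moss.

fig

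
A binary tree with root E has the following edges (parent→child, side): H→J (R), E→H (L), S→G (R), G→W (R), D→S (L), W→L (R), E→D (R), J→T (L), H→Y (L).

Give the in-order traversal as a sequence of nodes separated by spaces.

Y H T J E S G W L D

In-order visits the left subtree, then the node, then the right subtree.
At E: go left to H.
  At H: go left to Y.
    Y is a leaf — visit Y.
  Visit H.
  At H: go right to J.
    At J: go left to T.
      T is a leaf — visit T.
    Visit J.
    At J: no right child.
Visit E.
At E: go right to D.
  At D: go left to S.
    At S: no left child.
    Visit S.
    At S: go right to G.
      At G: no left child.
      Visit G.
      At G: go right to W.
        At W: no left child.
        Visit W.
        At W: go right to L.
          L is a leaf — visit L.
  Visit D.
  At D: no right child.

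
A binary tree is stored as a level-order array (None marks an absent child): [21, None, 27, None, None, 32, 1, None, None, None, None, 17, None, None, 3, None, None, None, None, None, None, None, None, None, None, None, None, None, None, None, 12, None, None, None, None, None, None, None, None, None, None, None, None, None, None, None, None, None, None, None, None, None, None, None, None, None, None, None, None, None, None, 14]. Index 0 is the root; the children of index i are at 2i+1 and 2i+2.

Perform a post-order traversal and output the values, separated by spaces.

Post-order visits the left subtree, then the right subtree, then the node.
At 21: no left child.
At 21: go right to 27.
  At 27: go left to 32.
    At 32: go left to 17.
      17 is a leaf — visit 17.
    At 32: no right child.
    Visit 32.
  At 27: go right to 1.
    At 1: no left child.
    At 1: go right to 3.
      At 3: no left child.
      At 3: go right to 12.
        At 12: go left to 14.
          14 is a leaf — visit 14.
        At 12: no right child.
        Visit 12.
      Visit 3.
    Visit 1.
  Visit 27.
Visit 21.

17 32 14 12 3 1 27 21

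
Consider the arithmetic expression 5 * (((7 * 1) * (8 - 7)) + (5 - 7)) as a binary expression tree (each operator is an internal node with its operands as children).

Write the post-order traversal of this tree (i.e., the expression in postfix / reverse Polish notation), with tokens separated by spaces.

5 7 1 * 8 7 - * 5 7 - + *

Post-order on an expression tree gives postfix notation: for each operator, emit left operand, right operand, then the operator.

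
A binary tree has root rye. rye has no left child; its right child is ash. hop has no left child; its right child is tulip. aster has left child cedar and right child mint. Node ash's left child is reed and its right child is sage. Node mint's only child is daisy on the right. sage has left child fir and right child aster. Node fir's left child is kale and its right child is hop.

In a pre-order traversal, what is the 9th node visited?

aster

Pre-order visits the node, then its left subtree, then its right subtree.
Visit rye.
At rye: no left child.
At rye: go right to ash.
  Visit ash.
  At ash: go left to reed.
    reed is a leaf — visit reed.
  At ash: go right to sage.
    Visit sage.
    At sage: go left to fir.
      Visit fir.
      At fir: go left to kale.
        kale is a leaf — visit kale.
      At fir: go right to hop.
        Visit hop.
        At hop: no left child.
        At hop: go right to tulip.
          tulip is a leaf — visit tulip.
    At sage: go right to aster.
      Visit aster.
      At aster: go left to cedar.
        cedar is a leaf — visit cedar.
      At aster: go right to mint.
        Visit mint.
        At mint: no left child.
        At mint: go right to daisy.
          daisy is a leaf — visit daisy.
Full pre-order sequence: rye, ash, reed, sage, fir, kale, hop, tulip, aster, cedar, mint, daisy.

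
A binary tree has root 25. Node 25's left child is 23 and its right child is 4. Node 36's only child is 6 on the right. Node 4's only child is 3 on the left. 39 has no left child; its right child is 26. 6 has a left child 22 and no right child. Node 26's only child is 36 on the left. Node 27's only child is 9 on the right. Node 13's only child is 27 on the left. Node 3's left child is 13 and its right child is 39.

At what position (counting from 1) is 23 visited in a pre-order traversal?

Pre-order visits the node, then its left subtree, then its right subtree.
Visit 25.
At 25: go left to 23.
  23 is a leaf — visit 23.
At 25: go right to 4.
  Visit 4.
  At 4: go left to 3.
    Visit 3.
    At 3: go left to 13.
      Visit 13.
      At 13: go left to 27.
        Visit 27.
        At 27: no left child.
        At 27: go right to 9.
          9 is a leaf — visit 9.
      At 13: no right child.
    At 3: go right to 39.
      Visit 39.
      At 39: no left child.
      At 39: go right to 26.
        Visit 26.
        At 26: go left to 36.
          Visit 36.
          At 36: no left child.
          At 36: go right to 6.
            Visit 6.
            At 6: go left to 22.
              22 is a leaf — visit 22.
            At 6: no right child.
        At 26: no right child.
  At 4: no right child.
Full pre-order sequence: 25, 23, 4, 3, 13, 27, 9, 39, 26, 36, 6, 22.

2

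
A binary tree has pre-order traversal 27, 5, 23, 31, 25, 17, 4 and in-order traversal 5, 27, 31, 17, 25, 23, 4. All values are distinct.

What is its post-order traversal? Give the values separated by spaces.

The first element of pre-order is the root; it splits in-order into left and right subtrees.
Root 27: left subtree has 1 node {5}, right has 5 {31, 17, 25, 23, 4}.
  Root 23: left subtree has 3 nodes {31, 17, 25}, right has 1 {4}.
    Root 31: left subtree has 0 nodes { }, right has 2 {17, 25}.
      Root 25: left subtree has 1 node {17}, right has 0 { }.

5 17 25 31 4 23 27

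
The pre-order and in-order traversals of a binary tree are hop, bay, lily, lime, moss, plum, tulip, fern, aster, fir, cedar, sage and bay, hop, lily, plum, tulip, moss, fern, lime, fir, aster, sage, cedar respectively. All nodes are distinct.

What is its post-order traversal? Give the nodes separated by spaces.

The first element of pre-order is the root; it splits in-order into left and right subtrees.
Root hop: left subtree has 1 node {bay}, right has 10 {lily, plum, tulip, moss, fern, lime, fir, aster, sage, cedar}.
  Root lily: left subtree has 0 nodes { }, right has 9 {plum, tulip, moss, fern, lime, fir, aster, sage, cedar}.
    Root lime: left subtree has 4 nodes {plum, tulip, moss, fern}, right has 4 {fir, aster, sage, cedar}.
      Root moss: left subtree has 2 nodes {plum, tulip}, right has 1 {fern}.
        Root plum: left subtree has 0 nodes { }, right has 1 {tulip}.
      Root aster: left subtree has 1 node {fir}, right has 2 {sage, cedar}.
        Root cedar: left subtree has 1 node {sage}, right has 0 { }.

bay tulip plum fern moss fir sage cedar aster lime lily hop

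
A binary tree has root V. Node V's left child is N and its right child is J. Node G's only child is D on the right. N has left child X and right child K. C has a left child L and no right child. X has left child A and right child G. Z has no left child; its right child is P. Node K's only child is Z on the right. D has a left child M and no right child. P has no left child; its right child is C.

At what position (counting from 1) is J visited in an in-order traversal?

In-order visits the left subtree, then the node, then the right subtree.
At V: go left to N.
  At N: go left to X.
    At X: go left to A.
      A is a leaf — visit A.
    Visit X.
    At X: go right to G.
      At G: no left child.
      Visit G.
      At G: go right to D.
        At D: go left to M.
          M is a leaf — visit M.
        Visit D.
        At D: no right child.
  Visit N.
  At N: go right to K.
    At K: no left child.
    Visit K.
    At K: go right to Z.
      At Z: no left child.
      Visit Z.
      At Z: go right to P.
        At P: no left child.
        Visit P.
        At P: go right to C.
          At C: go left to L.
            L is a leaf — visit L.
          Visit C.
          At C: no right child.
Visit V.
At V: go right to J.
  J is a leaf — visit J.
Full in-order sequence: A, X, G, M, D, N, K, Z, P, L, C, V, J.

13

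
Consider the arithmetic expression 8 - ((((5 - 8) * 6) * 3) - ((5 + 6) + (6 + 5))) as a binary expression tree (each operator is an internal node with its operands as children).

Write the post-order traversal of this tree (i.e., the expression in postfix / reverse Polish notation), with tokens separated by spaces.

Post-order on an expression tree gives postfix notation: for each operator, emit left operand, right operand, then the operator.

8 5 8 - 6 * 3 * 5 6 + 6 5 + + - -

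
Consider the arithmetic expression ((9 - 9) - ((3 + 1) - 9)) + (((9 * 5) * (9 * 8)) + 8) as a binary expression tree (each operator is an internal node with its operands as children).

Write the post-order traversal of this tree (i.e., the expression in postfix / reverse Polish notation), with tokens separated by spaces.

9 9 - 3 1 + 9 - - 9 5 * 9 8 * * 8 + +

Post-order on an expression tree gives postfix notation: for each operator, emit left operand, right operand, then the operator.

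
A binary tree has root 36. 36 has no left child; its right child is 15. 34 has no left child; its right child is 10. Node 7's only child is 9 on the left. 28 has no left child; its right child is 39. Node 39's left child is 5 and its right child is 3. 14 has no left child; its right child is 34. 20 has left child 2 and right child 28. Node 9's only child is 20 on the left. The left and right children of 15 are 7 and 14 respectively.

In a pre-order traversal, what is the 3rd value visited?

7

Pre-order visits the node, then its left subtree, then its right subtree.
Visit 36.
At 36: no left child.
At 36: go right to 15.
  Visit 15.
  At 15: go left to 7.
    Visit 7.
    At 7: go left to 9.
      Visit 9.
      At 9: go left to 20.
        Visit 20.
        At 20: go left to 2.
          2 is a leaf — visit 2.
        At 20: go right to 28.
          Visit 28.
          At 28: no left child.
          At 28: go right to 39.
            Visit 39.
            At 39: go left to 5.
              5 is a leaf — visit 5.
            At 39: go right to 3.
              3 is a leaf — visit 3.
      At 9: no right child.
    At 7: no right child.
  At 15: go right to 14.
    Visit 14.
    At 14: no left child.
    At 14: go right to 34.
      Visit 34.
      At 34: no left child.
      At 34: go right to 10.
        10 is a leaf — visit 10.
Full pre-order sequence: 36, 15, 7, 9, 20, 2, 28, 39, 5, 3, 14, 34, 10.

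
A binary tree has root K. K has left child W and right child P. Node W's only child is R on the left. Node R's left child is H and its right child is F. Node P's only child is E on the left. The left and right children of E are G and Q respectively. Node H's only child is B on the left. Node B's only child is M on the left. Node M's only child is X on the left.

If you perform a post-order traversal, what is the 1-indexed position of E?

10

Post-order visits the left subtree, then the right subtree, then the node.
At K: go left to W.
  At W: go left to R.
    At R: go left to H.
      At H: go left to B.
        At B: go left to M.
          At M: go left to X.
            X is a leaf — visit X.
          At M: no right child.
          Visit M.
        At B: no right child.
        Visit B.
      At H: no right child.
      Visit H.
    At R: go right to F.
      F is a leaf — visit F.
    Visit R.
  At W: no right child.
  Visit W.
At K: go right to P.
  At P: go left to E.
    At E: go left to G.
      G is a leaf — visit G.
    At E: go right to Q.
      Q is a leaf — visit Q.
    Visit E.
  At P: no right child.
  Visit P.
Visit K.
Full post-order sequence: X, M, B, H, F, R, W, G, Q, E, P, K.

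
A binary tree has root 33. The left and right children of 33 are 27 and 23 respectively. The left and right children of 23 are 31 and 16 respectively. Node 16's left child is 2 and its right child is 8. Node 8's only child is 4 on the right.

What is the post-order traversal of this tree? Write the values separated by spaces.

27 31 2 4 8 16 23 33

Post-order visits the left subtree, then the right subtree, then the node.
At 33: go left to 27.
  27 is a leaf — visit 27.
At 33: go right to 23.
  At 23: go left to 31.
    31 is a leaf — visit 31.
  At 23: go right to 16.
    At 16: go left to 2.
      2 is a leaf — visit 2.
    At 16: go right to 8.
      At 8: no left child.
      At 8: go right to 4.
        4 is a leaf — visit 4.
      Visit 8.
    Visit 16.
  Visit 23.
Visit 33.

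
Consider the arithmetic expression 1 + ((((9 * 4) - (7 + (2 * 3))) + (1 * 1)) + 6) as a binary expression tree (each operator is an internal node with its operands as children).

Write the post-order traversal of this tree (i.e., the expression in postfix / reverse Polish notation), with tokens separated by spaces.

1 9 4 * 7 2 3 * + - 1 1 * + 6 + +

Post-order on an expression tree gives postfix notation: for each operator, emit left operand, right operand, then the operator.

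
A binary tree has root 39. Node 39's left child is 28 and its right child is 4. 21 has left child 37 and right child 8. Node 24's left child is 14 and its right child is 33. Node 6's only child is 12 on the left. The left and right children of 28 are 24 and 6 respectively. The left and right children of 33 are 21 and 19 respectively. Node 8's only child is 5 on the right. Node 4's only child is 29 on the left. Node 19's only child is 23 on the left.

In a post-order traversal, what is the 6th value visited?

Post-order visits the left subtree, then the right subtree, then the node.
At 39: go left to 28.
  At 28: go left to 24.
    At 24: go left to 14.
      14 is a leaf — visit 14.
    At 24: go right to 33.
      At 33: go left to 21.
        At 21: go left to 37.
          37 is a leaf — visit 37.
        At 21: go right to 8.
          At 8: no left child.
          At 8: go right to 5.
            5 is a leaf — visit 5.
          Visit 8.
        Visit 21.
      At 33: go right to 19.
        At 19: go left to 23.
          23 is a leaf — visit 23.
        At 19: no right child.
        Visit 19.
      Visit 33.
    Visit 24.
  At 28: go right to 6.
    At 6: go left to 12.
      12 is a leaf — visit 12.
    At 6: no right child.
    Visit 6.
  Visit 28.
At 39: go right to 4.
  At 4: go left to 29.
    29 is a leaf — visit 29.
  At 4: no right child.
  Visit 4.
Visit 39.
Full post-order sequence: 14, 37, 5, 8, 21, 23, 19, 33, 24, 12, 6, 28, 29, 4, 39.

23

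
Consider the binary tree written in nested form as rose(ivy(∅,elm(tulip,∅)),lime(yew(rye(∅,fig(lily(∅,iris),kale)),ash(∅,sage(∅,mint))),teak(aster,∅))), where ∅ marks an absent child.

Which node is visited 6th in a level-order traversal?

Level-order visits nodes level by level from the root, left to right within each level.
Level 0: rose
Level 1: ivy, lime
Level 2: elm, yew, teak
Level 3: tulip, rye, ash, aster
Level 4: fig, sage
Level 5: lily, kale, mint
Level 6: iris
Full level-order sequence: rose, ivy, lime, elm, yew, teak, tulip, rye, ash, aster, fig, sage, lily, kale, mint, iris.

teak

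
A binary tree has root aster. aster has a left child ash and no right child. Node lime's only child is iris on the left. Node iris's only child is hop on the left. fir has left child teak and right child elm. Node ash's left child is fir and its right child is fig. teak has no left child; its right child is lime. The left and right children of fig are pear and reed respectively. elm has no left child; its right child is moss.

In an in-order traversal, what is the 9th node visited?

pear

In-order visits the left subtree, then the node, then the right subtree.
At aster: go left to ash.
  At ash: go left to fir.
    At fir: go left to teak.
      At teak: no left child.
      Visit teak.
      At teak: go right to lime.
        At lime: go left to iris.
          At iris: go left to hop.
            hop is a leaf — visit hop.
          Visit iris.
          At iris: no right child.
        Visit lime.
        At lime: no right child.
    Visit fir.
    At fir: go right to elm.
      At elm: no left child.
      Visit elm.
      At elm: go right to moss.
        moss is a leaf — visit moss.
  Visit ash.
  At ash: go right to fig.
    At fig: go left to pear.
      pear is a leaf — visit pear.
    Visit fig.
    At fig: go right to reed.
      reed is a leaf — visit reed.
Visit aster.
At aster: no right child.
Full in-order sequence: teak, hop, iris, lime, fir, elm, moss, ash, pear, fig, reed, aster.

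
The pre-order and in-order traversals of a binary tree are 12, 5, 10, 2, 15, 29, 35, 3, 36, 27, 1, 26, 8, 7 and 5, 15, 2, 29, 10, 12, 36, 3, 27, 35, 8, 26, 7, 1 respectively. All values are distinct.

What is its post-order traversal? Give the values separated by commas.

15, 29, 2, 10, 5, 36, 27, 3, 8, 7, 26, 1, 35, 12

The first element of pre-order is the root; it splits in-order into left and right subtrees.
Root 12: left subtree has 5 nodes {5, 15, 2, 29, 10}, right has 8 {36, 3, 27, 35, 8, 26, 7, 1}.
  Root 5: left subtree has 0 nodes { }, right has 4 {15, 2, 29, 10}.
    Root 10: left subtree has 3 nodes {15, 2, 29}, right has 0 { }.
      Root 2: left subtree has 1 node {15}, right has 1 {29}.
  Root 35: left subtree has 3 nodes {36, 3, 27}, right has 4 {8, 26, 7, 1}.
    Root 3: left subtree has 1 node {36}, right has 1 {27}.
    Root 1: left subtree has 3 nodes {8, 26, 7}, right has 0 { }.
      Root 26: left subtree has 1 node {8}, right has 1 {7}.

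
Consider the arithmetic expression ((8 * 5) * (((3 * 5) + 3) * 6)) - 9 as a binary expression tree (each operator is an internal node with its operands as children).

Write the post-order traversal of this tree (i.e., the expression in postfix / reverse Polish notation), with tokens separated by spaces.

Post-order on an expression tree gives postfix notation: for each operator, emit left operand, right operand, then the operator.

8 5 * 3 5 * 3 + 6 * * 9 -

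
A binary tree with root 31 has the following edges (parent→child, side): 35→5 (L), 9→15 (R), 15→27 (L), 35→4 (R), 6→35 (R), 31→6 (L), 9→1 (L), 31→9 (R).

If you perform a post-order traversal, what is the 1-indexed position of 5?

1

Post-order visits the left subtree, then the right subtree, then the node.
At 31: go left to 6.
  At 6: no left child.
  At 6: go right to 35.
    At 35: go left to 5.
      5 is a leaf — visit 5.
    At 35: go right to 4.
      4 is a leaf — visit 4.
    Visit 35.
  Visit 6.
At 31: go right to 9.
  At 9: go left to 1.
    1 is a leaf — visit 1.
  At 9: go right to 15.
    At 15: go left to 27.
      27 is a leaf — visit 27.
    At 15: no right child.
    Visit 15.
  Visit 9.
Visit 31.
Full post-order sequence: 5, 4, 35, 6, 1, 27, 15, 9, 31.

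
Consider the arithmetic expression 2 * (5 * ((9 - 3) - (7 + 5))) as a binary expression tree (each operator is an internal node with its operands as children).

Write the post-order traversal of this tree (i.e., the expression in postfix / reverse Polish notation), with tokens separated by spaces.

2 5 9 3 - 7 5 + - * *

Post-order on an expression tree gives postfix notation: for each operator, emit left operand, right operand, then the operator.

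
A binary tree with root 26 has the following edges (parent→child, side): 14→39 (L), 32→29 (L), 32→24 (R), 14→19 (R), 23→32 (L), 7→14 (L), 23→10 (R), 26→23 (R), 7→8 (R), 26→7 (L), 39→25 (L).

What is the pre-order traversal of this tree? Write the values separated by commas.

26, 7, 14, 39, 25, 19, 8, 23, 32, 29, 24, 10

Pre-order visits the node, then its left subtree, then its right subtree.
Visit 26.
At 26: go left to 7.
  Visit 7.
  At 7: go left to 14.
    Visit 14.
    At 14: go left to 39.
      Visit 39.
      At 39: go left to 25.
        25 is a leaf — visit 25.
      At 39: no right child.
    At 14: go right to 19.
      19 is a leaf — visit 19.
  At 7: go right to 8.
    8 is a leaf — visit 8.
At 26: go right to 23.
  Visit 23.
  At 23: go left to 32.
    Visit 32.
    At 32: go left to 29.
      29 is a leaf — visit 29.
    At 32: go right to 24.
      24 is a leaf — visit 24.
  At 23: go right to 10.
    10 is a leaf — visit 10.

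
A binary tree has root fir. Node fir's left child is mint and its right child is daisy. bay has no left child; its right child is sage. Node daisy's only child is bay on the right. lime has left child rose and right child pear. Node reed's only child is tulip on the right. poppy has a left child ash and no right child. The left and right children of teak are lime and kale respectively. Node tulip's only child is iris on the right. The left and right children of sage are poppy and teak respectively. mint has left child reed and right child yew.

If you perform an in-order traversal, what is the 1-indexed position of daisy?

7

In-order visits the left subtree, then the node, then the right subtree.
At fir: go left to mint.
  At mint: go left to reed.
    At reed: no left child.
    Visit reed.
    At reed: go right to tulip.
      At tulip: no left child.
      Visit tulip.
      At tulip: go right to iris.
        iris is a leaf — visit iris.
  Visit mint.
  At mint: go right to yew.
    yew is a leaf — visit yew.
Visit fir.
At fir: go right to daisy.
  At daisy: no left child.
  Visit daisy.
  At daisy: go right to bay.
    At bay: no left child.
    Visit bay.
    At bay: go right to sage.
      At sage: go left to poppy.
        At poppy: go left to ash.
          ash is a leaf — visit ash.
        Visit poppy.
        At poppy: no right child.
      Visit sage.
      At sage: go right to teak.
        At teak: go left to lime.
          At lime: go left to rose.
            rose is a leaf — visit rose.
          Visit lime.
          At lime: go right to pear.
            pear is a leaf — visit pear.
        Visit teak.
        At teak: go right to kale.
          kale is a leaf — visit kale.
Full in-order sequence: reed, tulip, iris, mint, yew, fir, daisy, bay, ash, poppy, sage, rose, lime, pear, teak, kale.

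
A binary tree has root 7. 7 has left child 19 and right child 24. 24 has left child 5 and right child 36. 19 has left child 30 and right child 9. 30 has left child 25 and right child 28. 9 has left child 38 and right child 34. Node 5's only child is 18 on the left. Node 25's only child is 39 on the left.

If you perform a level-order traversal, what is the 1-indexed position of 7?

Level-order visits nodes level by level from the root, left to right within each level.
Level 0: 7
Level 1: 19, 24
Level 2: 30, 9, 5, 36
Level 3: 25, 28, 38, 34, 18
Level 4: 39
Full level-order sequence: 7, 19, 24, 30, 9, 5, 36, 25, 28, 38, 34, 18, 39.

1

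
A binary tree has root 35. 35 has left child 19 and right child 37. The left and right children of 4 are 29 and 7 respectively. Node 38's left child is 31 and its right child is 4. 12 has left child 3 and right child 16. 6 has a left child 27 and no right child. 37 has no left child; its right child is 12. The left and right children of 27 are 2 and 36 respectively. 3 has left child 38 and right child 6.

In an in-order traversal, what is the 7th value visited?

4

In-order visits the left subtree, then the node, then the right subtree.
At 35: go left to 19.
  19 is a leaf — visit 19.
Visit 35.
At 35: go right to 37.
  At 37: no left child.
  Visit 37.
  At 37: go right to 12.
    At 12: go left to 3.
      At 3: go left to 38.
        At 38: go left to 31.
          31 is a leaf — visit 31.
        Visit 38.
        At 38: go right to 4.
          At 4: go left to 29.
            29 is a leaf — visit 29.
          Visit 4.
          At 4: go right to 7.
            7 is a leaf — visit 7.
      Visit 3.
      At 3: go right to 6.
        At 6: go left to 27.
          At 27: go left to 2.
            2 is a leaf — visit 2.
          Visit 27.
          At 27: go right to 36.
            36 is a leaf — visit 36.
        Visit 6.
        At 6: no right child.
    Visit 12.
    At 12: go right to 16.
      16 is a leaf — visit 16.
Full in-order sequence: 19, 35, 37, 31, 38, 29, 4, 7, 3, 2, 27, 36, 6, 12, 16.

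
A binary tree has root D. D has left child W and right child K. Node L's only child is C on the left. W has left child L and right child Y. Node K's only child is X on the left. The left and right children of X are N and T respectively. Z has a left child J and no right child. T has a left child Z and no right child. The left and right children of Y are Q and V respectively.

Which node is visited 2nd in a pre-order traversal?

Pre-order visits the node, then its left subtree, then its right subtree.
Visit D.
At D: go left to W.
  Visit W.
  At W: go left to L.
    Visit L.
    At L: go left to C.
      C is a leaf — visit C.
    At L: no right child.
  At W: go right to Y.
    Visit Y.
    At Y: go left to Q.
      Q is a leaf — visit Q.
    At Y: go right to V.
      V is a leaf — visit V.
At D: go right to K.
  Visit K.
  At K: go left to X.
    Visit X.
    At X: go left to N.
      N is a leaf — visit N.
    At X: go right to T.
      Visit T.
      At T: go left to Z.
        Visit Z.
        At Z: go left to J.
          J is a leaf — visit J.
        At Z: no right child.
      At T: no right child.
  At K: no right child.
Full pre-order sequence: D, W, L, C, Y, Q, V, K, X, N, T, Z, J.

W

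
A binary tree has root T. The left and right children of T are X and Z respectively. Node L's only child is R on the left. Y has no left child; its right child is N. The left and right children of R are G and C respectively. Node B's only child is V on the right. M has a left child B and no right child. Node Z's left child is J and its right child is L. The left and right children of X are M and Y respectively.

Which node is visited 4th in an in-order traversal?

X

In-order visits the left subtree, then the node, then the right subtree.
At T: go left to X.
  At X: go left to M.
    At M: go left to B.
      At B: no left child.
      Visit B.
      At B: go right to V.
        V is a leaf — visit V.
    Visit M.
    At M: no right child.
  Visit X.
  At X: go right to Y.
    At Y: no left child.
    Visit Y.
    At Y: go right to N.
      N is a leaf — visit N.
Visit T.
At T: go right to Z.
  At Z: go left to J.
    J is a leaf — visit J.
  Visit Z.
  At Z: go right to L.
    At L: go left to R.
      At R: go left to G.
        G is a leaf — visit G.
      Visit R.
      At R: go right to C.
        C is a leaf — visit C.
    Visit L.
    At L: no right child.
Full in-order sequence: B, V, M, X, Y, N, T, J, Z, G, R, C, L.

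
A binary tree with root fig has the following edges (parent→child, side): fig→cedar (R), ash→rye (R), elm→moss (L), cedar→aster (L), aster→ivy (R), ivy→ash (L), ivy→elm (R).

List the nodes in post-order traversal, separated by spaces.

Post-order visits the left subtree, then the right subtree, then the node.
At fig: no left child.
At fig: go right to cedar.
  At cedar: go left to aster.
    At aster: no left child.
    At aster: go right to ivy.
      At ivy: go left to ash.
        At ash: no left child.
        At ash: go right to rye.
          rye is a leaf — visit rye.
        Visit ash.
      At ivy: go right to elm.
        At elm: go left to moss.
          moss is a leaf — visit moss.
        At elm: no right child.
        Visit elm.
      Visit ivy.
    Visit aster.
  At cedar: no right child.
  Visit cedar.
Visit fig.

rye ash moss elm ivy aster cedar fig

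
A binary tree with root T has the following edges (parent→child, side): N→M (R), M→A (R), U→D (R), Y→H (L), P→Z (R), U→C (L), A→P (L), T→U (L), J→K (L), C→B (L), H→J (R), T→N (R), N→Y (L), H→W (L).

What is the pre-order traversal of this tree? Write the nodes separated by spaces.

Pre-order visits the node, then its left subtree, then its right subtree.
Visit T.
At T: go left to U.
  Visit U.
  At U: go left to C.
    Visit C.
    At C: go left to B.
      B is a leaf — visit B.
    At C: no right child.
  At U: go right to D.
    D is a leaf — visit D.
At T: go right to N.
  Visit N.
  At N: go left to Y.
    Visit Y.
    At Y: go left to H.
      Visit H.
      At H: go left to W.
        W is a leaf — visit W.
      At H: go right to J.
        Visit J.
        At J: go left to K.
          K is a leaf — visit K.
        At J: no right child.
    At Y: no right child.
  At N: go right to M.
    Visit M.
    At M: no left child.
    At M: go right to A.
      Visit A.
      At A: go left to P.
        Visit P.
        At P: no left child.
        At P: go right to Z.
          Z is a leaf — visit Z.
      At A: no right child.

T U C B D N Y H W J K M A P Z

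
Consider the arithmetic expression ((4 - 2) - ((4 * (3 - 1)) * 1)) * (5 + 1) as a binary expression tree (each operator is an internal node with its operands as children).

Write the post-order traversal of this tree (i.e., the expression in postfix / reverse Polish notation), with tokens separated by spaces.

4 2 - 4 3 1 - * 1 * - 5 1 + *

Post-order on an expression tree gives postfix notation: for each operator, emit left operand, right operand, then the operator.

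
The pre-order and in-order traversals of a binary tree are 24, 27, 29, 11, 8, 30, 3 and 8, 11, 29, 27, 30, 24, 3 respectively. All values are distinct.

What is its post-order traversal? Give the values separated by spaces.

8 11 29 30 27 3 24

The first element of pre-order is the root; it splits in-order into left and right subtrees.
Root 24: left subtree has 5 nodes {8, 11, 29, 27, 30}, right has 1 {3}.
  Root 27: left subtree has 3 nodes {8, 11, 29}, right has 1 {30}.
    Root 29: left subtree has 2 nodes {8, 11}, right has 0 { }.
      Root 11: left subtree has 1 node {8}, right has 0 { }.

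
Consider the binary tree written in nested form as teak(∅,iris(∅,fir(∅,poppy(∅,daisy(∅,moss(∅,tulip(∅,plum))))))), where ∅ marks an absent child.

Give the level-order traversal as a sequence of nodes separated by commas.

teak, iris, fir, poppy, daisy, moss, tulip, plum

Level-order visits nodes level by level from the root, left to right within each level.
Level 0: teak
Level 1: iris
Level 2: fir
Level 3: poppy
Level 4: daisy
Level 5: moss
Level 6: tulip
Level 7: plum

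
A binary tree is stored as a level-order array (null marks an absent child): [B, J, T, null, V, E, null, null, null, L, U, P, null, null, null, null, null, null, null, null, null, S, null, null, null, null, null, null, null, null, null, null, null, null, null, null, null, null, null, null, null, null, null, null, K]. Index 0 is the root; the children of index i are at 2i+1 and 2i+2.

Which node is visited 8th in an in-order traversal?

P

In-order visits the left subtree, then the node, then the right subtree.
At B: go left to J.
  At J: no left child.
  Visit J.
  At J: go right to V.
    At V: go left to L.
      L is a leaf — visit L.
    Visit V.
    At V: go right to U.
      At U: go left to S.
        At S: no left child.
        Visit S.
        At S: go right to K.
          K is a leaf — visit K.
      Visit U.
      At U: no right child.
Visit B.
At B: go right to T.
  At T: go left to E.
    At E: go left to P.
      P is a leaf — visit P.
    Visit E.
    At E: no right child.
  Visit T.
  At T: no right child.
Full in-order sequence: J, L, V, S, K, U, B, P, E, T.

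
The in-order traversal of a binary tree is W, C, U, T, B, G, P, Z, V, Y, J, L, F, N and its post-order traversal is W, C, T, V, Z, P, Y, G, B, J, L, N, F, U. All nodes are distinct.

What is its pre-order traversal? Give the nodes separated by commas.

U, C, W, F, L, J, B, T, G, Y, P, Z, V, N

The last element of post-order is the root; it splits in-order into left and right subtrees.
Root U: left subtree has 2 nodes {W, C}, right has 11 {T, B, G, P, Z, V, Y, J, L, F, N}.
  Root C: left subtree has 1 node {W}, right has 0 { }.
  Root F: left subtree has 9 nodes {T, B, G, P, Z, V, Y, J, L}, right has 1 {N}.
    Root L: left subtree has 8 nodes {T, B, G, P, Z, V, Y, J}, right has 0 { }.
      Root J: left subtree has 7 nodes {T, B, G, P, Z, V, Y}, right has 0 { }.
        Root B: left subtree has 1 node {T}, right has 5 {G, P, Z, V, Y}.
          Root G: left subtree has 0 nodes { }, right has 4 {P, Z, V, Y}.
            Root Y: left subtree has 3 nodes {P, Z, V}, right has 0 { }.
              Root P: left subtree has 0 nodes { }, right has 2 {Z, V}.
                Root Z: left subtree has 0 nodes { }, right has 1 {V}.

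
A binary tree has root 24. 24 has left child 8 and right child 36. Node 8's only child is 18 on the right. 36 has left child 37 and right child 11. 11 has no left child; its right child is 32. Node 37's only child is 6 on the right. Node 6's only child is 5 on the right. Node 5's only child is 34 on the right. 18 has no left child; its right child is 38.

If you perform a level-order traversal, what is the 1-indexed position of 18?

4

Level-order visits nodes level by level from the root, left to right within each level.
Level 0: 24
Level 1: 8, 36
Level 2: 18, 37, 11
Level 3: 38, 6, 32
Level 4: 5
Level 5: 34
Full level-order sequence: 24, 8, 36, 18, 37, 11, 38, 6, 32, 5, 34.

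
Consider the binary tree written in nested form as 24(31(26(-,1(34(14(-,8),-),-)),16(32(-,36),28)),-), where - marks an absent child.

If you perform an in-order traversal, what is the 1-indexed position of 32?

7

In-order visits the left subtree, then the node, then the right subtree.
At 24: go left to 31.
  At 31: go left to 26.
    At 26: no left child.
    Visit 26.
    At 26: go right to 1.
      At 1: go left to 34.
        At 34: go left to 14.
          At 14: no left child.
          Visit 14.
          At 14: go right to 8.
            8 is a leaf — visit 8.
        Visit 34.
        At 34: no right child.
      Visit 1.
      At 1: no right child.
  Visit 31.
  At 31: go right to 16.
    At 16: go left to 32.
      At 32: no left child.
      Visit 32.
      At 32: go right to 36.
        36 is a leaf — visit 36.
    Visit 16.
    At 16: go right to 28.
      28 is a leaf — visit 28.
Visit 24.
At 24: no right child.
Full in-order sequence: 26, 14, 8, 34, 1, 31, 32, 36, 16, 28, 24.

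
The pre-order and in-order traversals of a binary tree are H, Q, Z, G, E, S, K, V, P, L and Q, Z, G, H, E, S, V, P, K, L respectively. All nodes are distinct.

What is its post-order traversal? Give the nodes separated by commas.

G, Z, Q, P, V, L, K, S, E, H

The first element of pre-order is the root; it splits in-order into left and right subtrees.
Root H: left subtree has 3 nodes {Q, Z, G}, right has 6 {E, S, V, P, K, L}.
  Root Q: left subtree has 0 nodes { }, right has 2 {Z, G}.
    Root Z: left subtree has 0 nodes { }, right has 1 {G}.
  Root E: left subtree has 0 nodes { }, right has 5 {S, V, P, K, L}.
    Root S: left subtree has 0 nodes { }, right has 4 {V, P, K, L}.
      Root K: left subtree has 2 nodes {V, P}, right has 1 {L}.
        Root V: left subtree has 0 nodes { }, right has 1 {P}.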